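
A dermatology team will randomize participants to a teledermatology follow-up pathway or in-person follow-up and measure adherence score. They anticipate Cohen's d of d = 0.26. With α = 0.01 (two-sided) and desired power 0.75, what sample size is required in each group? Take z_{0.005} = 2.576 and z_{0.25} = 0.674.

For two independent groups with equal n: n = 2·((z_{α/2} + z_β) / d)².
z_{α/2} + z_β = 2.576 + 0.674 = 3.250.
n = 2 × (3.250 / 0.26)² = 2 × 12.500² = 2 × 156.25 = 312.5.
Round up to the next whole participant.

n = 313 per group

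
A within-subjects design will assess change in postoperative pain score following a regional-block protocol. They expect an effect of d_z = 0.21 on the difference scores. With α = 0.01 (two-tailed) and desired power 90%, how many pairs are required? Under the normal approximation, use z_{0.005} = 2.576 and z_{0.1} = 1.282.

For a paired (one-sample on differences) test: n = ((z_{α/2} + z_β) / d)².
z_{α/2} + z_β = 2.576 + 1.282 = 3.858.
n = (3.858 / 0.21)² = 18.371² = 337.51.
Round up.

n = 338 pairs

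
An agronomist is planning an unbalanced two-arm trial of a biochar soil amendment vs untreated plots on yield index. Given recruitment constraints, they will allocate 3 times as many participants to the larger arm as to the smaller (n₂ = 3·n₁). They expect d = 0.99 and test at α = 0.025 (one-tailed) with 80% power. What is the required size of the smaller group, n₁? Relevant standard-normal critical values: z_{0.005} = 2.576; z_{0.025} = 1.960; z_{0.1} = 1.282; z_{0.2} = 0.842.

With allocation ratio k = n₂/n₁ = 3, Var(x̄₁−x̄₂) = σ²(1/n₁ + 1/(k·n₁)) = σ²·(k+1)/(k·n₁).
So n₁ = (1 + 1/k)·((z_{α} + z_β)/d)² = 1.333 × (2.802/0.99)².
n₁ = 1.333 × 8.01 = 10.7.
Round up: n₁ = 11, giving n₂ = 3 × 11 = 33.

n₁ = 11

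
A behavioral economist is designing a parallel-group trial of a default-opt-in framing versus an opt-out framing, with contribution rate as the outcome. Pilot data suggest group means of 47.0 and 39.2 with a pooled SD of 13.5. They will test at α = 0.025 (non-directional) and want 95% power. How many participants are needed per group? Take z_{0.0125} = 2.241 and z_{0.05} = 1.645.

n = 91 per group

Cohen's d = |M₁ − M₂| / SD_pooled = |47.0 − 39.2| / 13.5 = 7.8 / 13.5 = 0.578.
For two independent groups with equal n: n = 2·((z_{α/2} + z_β) / d)².
z_{α/2} + z_β = 2.241 + 1.645 = 3.886.
n = 2 × (3.886 / 0.578)² = 2 × 6.723² = 2 × 45.20 = 90.4.
Round up to the next whole participant.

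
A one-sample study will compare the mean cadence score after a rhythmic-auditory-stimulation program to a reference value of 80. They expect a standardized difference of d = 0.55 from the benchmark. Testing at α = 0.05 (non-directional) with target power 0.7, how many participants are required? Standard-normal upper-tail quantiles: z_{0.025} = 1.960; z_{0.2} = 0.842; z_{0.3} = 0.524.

For a one-sample test: n = ((z_{α/2} + z_β) / d)².
z_{α/2} + z_β = 1.960 + 0.524 = 2.484.
n = (2.484 / 0.55)² = 4.516² = 20.40.
Round up.

n = 21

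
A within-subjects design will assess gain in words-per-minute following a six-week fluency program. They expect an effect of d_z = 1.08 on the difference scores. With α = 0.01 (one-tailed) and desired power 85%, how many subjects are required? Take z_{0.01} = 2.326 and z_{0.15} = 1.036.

n = 10 pairs

For a paired (one-sample on differences) test: n = ((z_{α} + z_β) / d)².
z_{α} + z_β = 2.326 + 1.036 = 3.362.
n = (3.362 / 1.08)² = 3.113² = 9.69.
Round up.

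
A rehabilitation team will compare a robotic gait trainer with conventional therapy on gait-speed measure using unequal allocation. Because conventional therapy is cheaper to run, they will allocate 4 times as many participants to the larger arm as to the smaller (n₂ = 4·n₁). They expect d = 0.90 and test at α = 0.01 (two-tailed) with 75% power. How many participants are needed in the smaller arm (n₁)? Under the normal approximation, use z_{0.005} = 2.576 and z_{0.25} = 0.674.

With allocation ratio k = n₂/n₁ = 4, Var(x̄₁−x̄₂) = σ²(1/n₁ + 1/(k·n₁)) = σ²·(k+1)/(k·n₁).
So n₁ = (1 + 1/k)·((z_{α/2} + z_β)/d)² = 1.250 × (3.250/0.90)².
n₁ = 1.250 × 13.04 = 16.3.
Round up: n₁ = 17, giving n₂ = 4 × 17 = 68.

n₁ = 17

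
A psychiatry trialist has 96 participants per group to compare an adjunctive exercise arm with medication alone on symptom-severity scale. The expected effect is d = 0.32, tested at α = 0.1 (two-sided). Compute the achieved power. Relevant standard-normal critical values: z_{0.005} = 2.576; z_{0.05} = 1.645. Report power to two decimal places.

power ≈ 0.72

For two equal groups, power = Φ(d·√(n/2) − z_{α/2}).
d·√(n/2) = 0.32 × √(96/2) = 0.32 × 6.928 = 2.217.
z_β = 2.217 − 1.645 = 0.572.
Power = Φ(0.572) = 0.716.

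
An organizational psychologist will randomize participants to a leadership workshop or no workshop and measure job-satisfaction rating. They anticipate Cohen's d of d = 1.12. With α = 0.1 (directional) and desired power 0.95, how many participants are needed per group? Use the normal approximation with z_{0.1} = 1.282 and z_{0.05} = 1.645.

n = 14 per group

For two independent groups with equal n: n = 2·((z_{α} + z_β) / d)².
z_{α} + z_β = 1.282 + 1.645 = 2.927.
n = 2 × (2.927 / 1.12)² = 2 × 2.613² = 2 × 6.83 = 13.7.
Round up to the next whole participant.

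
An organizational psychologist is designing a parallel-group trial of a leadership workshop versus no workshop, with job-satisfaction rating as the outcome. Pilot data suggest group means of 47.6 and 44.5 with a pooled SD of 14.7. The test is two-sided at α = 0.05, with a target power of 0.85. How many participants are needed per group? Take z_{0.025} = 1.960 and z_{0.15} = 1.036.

Cohen's d = |M₁ − M₂| / SD_pooled = |47.6 − 44.5| / 14.7 = 3.1 / 14.7 = 0.211.
For two independent groups with equal n: n = 2·((z_{α/2} + z_β) / d)².
z_{α/2} + z_β = 1.960 + 1.036 = 2.996.
n = 2 × (2.996 / 0.211)² = 2 × 14.199² = 2 × 201.61 = 403.2.
Round up to the next whole participant.

n = 404 per group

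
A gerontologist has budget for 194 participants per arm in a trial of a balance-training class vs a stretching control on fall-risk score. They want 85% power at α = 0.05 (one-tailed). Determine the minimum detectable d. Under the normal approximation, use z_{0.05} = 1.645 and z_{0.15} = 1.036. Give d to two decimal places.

For two independent groups of n = 194 each: d_min = (z_{α} + z_β)·√(2/n).
z-sum = 1.645 + 1.036 = 2.681.
d_min = 2.681 × √(2/194) = 2.681 × 0.1015 = 0.272.

d_min ≈ 0.27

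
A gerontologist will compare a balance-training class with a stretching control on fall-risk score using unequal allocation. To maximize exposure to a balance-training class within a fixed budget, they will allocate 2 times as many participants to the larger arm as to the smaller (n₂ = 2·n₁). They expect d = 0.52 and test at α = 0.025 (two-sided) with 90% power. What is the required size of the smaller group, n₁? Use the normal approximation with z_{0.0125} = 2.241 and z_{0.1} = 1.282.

n₁ = 69

With allocation ratio k = n₂/n₁ = 2, Var(x̄₁−x̄₂) = σ²(1/n₁ + 1/(k·n₁)) = σ²·(k+1)/(k·n₁).
So n₁ = (1 + 1/k)·((z_{α/2} + z_β)/d)² = 1.500 × (3.523/0.52)².
n₁ = 1.500 × 45.90 = 68.9.
Round up: n₁ = 69, giving n₂ = 2 × 69 = 138.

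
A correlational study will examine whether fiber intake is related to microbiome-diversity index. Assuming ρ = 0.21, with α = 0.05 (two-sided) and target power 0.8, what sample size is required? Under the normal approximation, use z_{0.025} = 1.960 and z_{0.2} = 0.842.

n = 176

Fisher's z: C = ½·ln((1+r)/(1−r)) = ½·ln(1.5316) = 0.2132.
n = ((z_{α/2} + z_β)/C)² + 3.
(1.960 + 0.842) / 0.2132 = 2.802 / 0.2132 = 13.143.
n = 13.143² + 3 = 172.73 + 3 = 175.7.
Round up.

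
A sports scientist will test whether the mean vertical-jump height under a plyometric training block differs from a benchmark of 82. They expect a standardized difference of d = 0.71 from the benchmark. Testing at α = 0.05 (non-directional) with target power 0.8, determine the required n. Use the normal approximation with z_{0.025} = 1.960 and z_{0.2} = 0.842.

n = 16

For a one-sample test: n = ((z_{α/2} + z_β) / d)².
z_{α/2} + z_β = 1.960 + 0.842 = 2.802.
n = (2.802 / 0.71)² = 3.946² = 15.57.
Round up.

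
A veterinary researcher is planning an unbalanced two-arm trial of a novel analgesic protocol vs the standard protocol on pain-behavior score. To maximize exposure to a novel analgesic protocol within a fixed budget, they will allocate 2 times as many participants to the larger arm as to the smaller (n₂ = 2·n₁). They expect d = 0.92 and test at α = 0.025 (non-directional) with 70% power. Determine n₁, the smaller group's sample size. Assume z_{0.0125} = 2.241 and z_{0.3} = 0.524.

n₁ = 14

With allocation ratio k = n₂/n₁ = 2, Var(x̄₁−x̄₂) = σ²(1/n₁ + 1/(k·n₁)) = σ²·(k+1)/(k·n₁).
So n₁ = (1 + 1/k)·((z_{α/2} + z_β)/d)² = 1.500 × (2.765/0.92)².
n₁ = 1.500 × 9.03 = 13.5.
Round up: n₁ = 14, giving n₂ = 2 × 14 = 28.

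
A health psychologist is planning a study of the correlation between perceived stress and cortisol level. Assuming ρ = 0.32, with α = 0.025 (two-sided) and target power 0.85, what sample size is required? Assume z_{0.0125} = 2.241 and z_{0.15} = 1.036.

Fisher's z: C = ½·ln((1+r)/(1−r)) = ½·ln(1.9412) = 0.3316.
n = ((z_{α/2} + z_β)/C)² + 3.
(2.241 + 1.036) / 0.3316 = 3.277 / 0.3316 = 9.882.
n = 9.882² + 3 = 97.66 + 3 = 100.7.
Round up.

n = 101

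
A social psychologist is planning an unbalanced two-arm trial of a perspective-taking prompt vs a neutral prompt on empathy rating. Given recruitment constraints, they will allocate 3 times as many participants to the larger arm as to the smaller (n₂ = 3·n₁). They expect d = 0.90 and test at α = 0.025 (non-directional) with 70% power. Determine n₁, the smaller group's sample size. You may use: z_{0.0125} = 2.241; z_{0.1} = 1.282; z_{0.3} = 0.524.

With allocation ratio k = n₂/n₁ = 3, Var(x̄₁−x̄₂) = σ²(1/n₁ + 1/(k·n₁)) = σ²·(k+1)/(k·n₁).
So n₁ = (1 + 1/k)·((z_{α/2} + z_β)/d)² = 1.333 × (2.765/0.90)².
n₁ = 1.333 × 9.44 = 12.6.
Round up: n₁ = 13, giving n₂ = 3 × 13 = 39.

n₁ = 13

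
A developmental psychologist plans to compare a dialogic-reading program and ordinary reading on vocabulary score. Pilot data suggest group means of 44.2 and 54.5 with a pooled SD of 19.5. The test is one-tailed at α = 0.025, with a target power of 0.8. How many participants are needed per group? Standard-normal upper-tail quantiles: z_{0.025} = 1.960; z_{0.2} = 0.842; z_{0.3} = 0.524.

Cohen's d = |M₁ − M₂| / SD_pooled = |44.2 − 54.5| / 19.5 = 10.3 / 19.5 = 0.528.
For two independent groups with equal n: n = 2·((z_{α} + z_β) / d)².
z_{α} + z_β = 1.960 + 0.842 = 2.802.
n = 2 × (2.802 / 0.528)² = 2 × 5.307² = 2 × 28.16 = 56.3.
Round up to the next whole participant.

n = 57 per group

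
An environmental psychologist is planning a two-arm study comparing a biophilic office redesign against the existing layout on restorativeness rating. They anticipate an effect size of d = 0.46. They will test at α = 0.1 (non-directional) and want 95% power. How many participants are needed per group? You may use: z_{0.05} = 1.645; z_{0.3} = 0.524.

n = 103 per group

For two independent groups with equal n: n = 2·((z_{α/2} + z_β) / d)².
z_{α/2} + z_β = 1.645 + 1.645 = 3.290.
n = 2 × (3.290 / 0.46)² = 2 × 7.152² = 2 × 51.15 = 102.3.
Round up to the next whole participant.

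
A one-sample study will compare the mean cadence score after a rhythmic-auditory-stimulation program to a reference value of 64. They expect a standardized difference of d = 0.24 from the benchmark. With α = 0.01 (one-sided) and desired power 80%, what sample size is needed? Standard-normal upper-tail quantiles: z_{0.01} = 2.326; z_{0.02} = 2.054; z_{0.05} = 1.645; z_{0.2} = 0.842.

For a one-sample test: n = ((z_{α} + z_β) / d)².
z_{α} + z_β = 2.326 + 0.842 = 3.168.
n = (3.168 / 0.24)² = 13.200² = 174.24.
Round up.

n = 175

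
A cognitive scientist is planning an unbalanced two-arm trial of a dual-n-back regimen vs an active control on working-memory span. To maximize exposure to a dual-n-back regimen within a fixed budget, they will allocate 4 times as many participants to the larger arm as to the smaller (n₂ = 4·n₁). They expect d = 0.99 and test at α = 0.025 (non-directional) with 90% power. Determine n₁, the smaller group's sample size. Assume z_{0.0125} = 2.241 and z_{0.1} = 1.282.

With allocation ratio k = n₂/n₁ = 4, Var(x̄₁−x̄₂) = σ²(1/n₁ + 1/(k·n₁)) = σ²·(k+1)/(k·n₁).
So n₁ = (1 + 1/k)·((z_{α/2} + z_β)/d)² = 1.250 × (3.523/0.99)².
n₁ = 1.250 × 12.66 = 15.8.
Round up: n₁ = 16, giving n₂ = 4 × 16 = 64.

n₁ = 16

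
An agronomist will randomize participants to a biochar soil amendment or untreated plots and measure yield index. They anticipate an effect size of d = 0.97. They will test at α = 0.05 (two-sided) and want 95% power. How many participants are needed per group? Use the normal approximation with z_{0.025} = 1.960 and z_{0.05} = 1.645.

For two independent groups with equal n: n = 2·((z_{α/2} + z_β) / d)².
z_{α/2} + z_β = 1.960 + 1.645 = 3.605.
n = 2 × (3.605 / 0.97)² = 2 × 3.716² = 2 × 13.81 = 27.6.
Round up to the next whole participant.

n = 28 per group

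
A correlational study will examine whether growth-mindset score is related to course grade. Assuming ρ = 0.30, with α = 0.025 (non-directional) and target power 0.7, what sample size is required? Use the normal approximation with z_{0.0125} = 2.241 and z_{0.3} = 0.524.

n = 83

Fisher's z: C = ½·ln((1+r)/(1−r)) = ½·ln(1.8571) = 0.3095.
n = ((z_{α/2} + z_β)/C)² + 3.
(2.241 + 0.524) / 0.3095 = 2.765 / 0.3095 = 8.934.
n = 8.934² + 3 = 79.81 + 3 = 82.8.
Round up.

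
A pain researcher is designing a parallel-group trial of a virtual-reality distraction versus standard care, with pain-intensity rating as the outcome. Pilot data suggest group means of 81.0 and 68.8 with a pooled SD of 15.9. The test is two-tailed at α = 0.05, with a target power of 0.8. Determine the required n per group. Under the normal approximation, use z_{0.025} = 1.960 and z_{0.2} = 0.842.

n = 27 per group

Cohen's d = |M₁ − M₂| / SD_pooled = |81.0 − 68.8| / 15.9 = 12.2 / 15.9 = 0.767.
For two independent groups with equal n: n = 2·((z_{α/2} + z_β) / d)².
z_{α/2} + z_β = 1.960 + 0.842 = 2.802.
n = 2 × (2.802 / 0.767)² = 2 × 3.653² = 2 × 13.35 = 26.7.
Round up to the next whole participant.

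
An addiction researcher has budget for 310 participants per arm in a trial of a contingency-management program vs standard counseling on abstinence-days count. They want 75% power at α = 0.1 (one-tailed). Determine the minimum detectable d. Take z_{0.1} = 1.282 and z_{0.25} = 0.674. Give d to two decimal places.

d_min ≈ 0.16

For two independent groups of n = 310 each: d_min = (z_{α} + z_β)·√(2/n).
z-sum = 1.282 + 0.674 = 1.956.
d_min = 1.956 × √(2/310) = 1.956 × 0.0803 = 0.157.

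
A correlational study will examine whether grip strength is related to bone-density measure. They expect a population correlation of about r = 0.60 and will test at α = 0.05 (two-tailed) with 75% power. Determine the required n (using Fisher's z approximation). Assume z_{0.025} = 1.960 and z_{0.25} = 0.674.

n = 18

Fisher's z: C = ½·ln((1+r)/(1−r)) = ½·ln(4.0000) = 0.6931.
n = ((z_{α/2} + z_β)/C)² + 3.
(1.960 + 0.674) / 0.6931 = 2.634 / 0.6931 = 3.800.
n = 3.800² + 3 = 14.44 + 3 = 17.4.
Round up.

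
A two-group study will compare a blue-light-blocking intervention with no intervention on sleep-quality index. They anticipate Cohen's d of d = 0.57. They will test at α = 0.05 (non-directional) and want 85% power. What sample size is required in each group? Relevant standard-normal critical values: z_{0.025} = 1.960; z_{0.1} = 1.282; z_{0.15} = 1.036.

n = 56 per group

For two independent groups with equal n: n = 2·((z_{α/2} + z_β) / d)².
z_{α/2} + z_β = 1.960 + 1.036 = 2.996.
n = 2 × (2.996 / 0.57)² = 2 × 5.256² = 2 × 27.63 = 55.3.
Round up to the next whole participant.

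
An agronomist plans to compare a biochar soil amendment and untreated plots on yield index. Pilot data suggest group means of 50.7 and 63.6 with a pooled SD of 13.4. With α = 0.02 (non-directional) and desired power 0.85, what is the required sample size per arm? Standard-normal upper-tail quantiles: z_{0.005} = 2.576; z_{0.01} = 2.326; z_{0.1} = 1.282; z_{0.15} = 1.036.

n = 25 per group

Cohen's d = |M₁ − M₂| / SD_pooled = |50.7 − 63.6| / 13.4 = 12.9 / 13.4 = 0.963.
For two independent groups with equal n: n = 2·((z_{α/2} + z_β) / d)².
z_{α/2} + z_β = 2.326 + 1.036 = 3.362.
n = 2 × (3.362 / 0.963)² = 2 × 3.491² = 2 × 12.19 = 24.4.
Round up to the next whole participant.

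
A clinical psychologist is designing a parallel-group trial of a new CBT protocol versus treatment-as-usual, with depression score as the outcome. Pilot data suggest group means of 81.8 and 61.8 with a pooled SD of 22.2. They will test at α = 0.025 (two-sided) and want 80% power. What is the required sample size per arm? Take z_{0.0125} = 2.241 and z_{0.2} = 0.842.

n = 24 per group

Cohen's d = |M₁ − M₂| / SD_pooled = |81.8 − 61.8| / 22.2 = 20.0 / 22.2 = 0.901.
For two independent groups with equal n: n = 2·((z_{α/2} + z_β) / d)².
z_{α/2} + z_β = 2.241 + 0.842 = 3.083.
n = 2 × (3.083 / 0.901)² = 2 × 3.422² = 2 × 11.71 = 23.4.
Round up to the next whole participant.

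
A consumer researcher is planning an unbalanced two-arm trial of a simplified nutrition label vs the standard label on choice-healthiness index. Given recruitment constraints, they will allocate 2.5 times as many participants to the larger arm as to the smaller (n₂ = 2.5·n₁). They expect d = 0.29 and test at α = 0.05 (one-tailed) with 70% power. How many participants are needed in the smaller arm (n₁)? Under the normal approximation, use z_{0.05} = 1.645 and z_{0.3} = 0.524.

With allocation ratio k = n₂/n₁ = 2.5, Var(x̄₁−x̄₂) = σ²(1/n₁ + 1/(k·n₁)) = σ²·(k+1)/(k·n₁).
So n₁ = (1 + 1/k)·((z_{α} + z_β)/d)² = 1.400 × (2.169/0.29)².
n₁ = 1.400 × 55.94 = 78.3.
Round up: n₁ = 79, giving n₂ = ⌈2.5 × 79⌉ = ⌈197.5⌉ = 198.

n₁ = 79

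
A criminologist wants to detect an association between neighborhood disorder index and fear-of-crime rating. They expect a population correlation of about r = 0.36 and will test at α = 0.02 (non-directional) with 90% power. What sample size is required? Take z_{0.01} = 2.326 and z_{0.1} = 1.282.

Fisher's z: C = ½·ln((1+r)/(1−r)) = ½·ln(2.1250) = 0.3769.
n = ((z_{α/2} + z_β)/C)² + 3.
(2.326 + 1.282) / 0.3769 = 3.608 / 0.3769 = 9.573.
n = 9.573² + 3 = 91.64 + 3 = 94.6.
Round up.

n = 95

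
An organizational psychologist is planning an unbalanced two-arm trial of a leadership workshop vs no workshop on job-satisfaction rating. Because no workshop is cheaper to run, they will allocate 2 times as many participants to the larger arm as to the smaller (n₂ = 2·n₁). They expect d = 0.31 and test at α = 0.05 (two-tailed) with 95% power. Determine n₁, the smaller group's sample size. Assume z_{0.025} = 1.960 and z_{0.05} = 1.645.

n₁ = 203

With allocation ratio k = n₂/n₁ = 2, Var(x̄₁−x̄₂) = σ²(1/n₁ + 1/(k·n₁)) = σ²·(k+1)/(k·n₁).
So n₁ = (1 + 1/k)·((z_{α/2} + z_β)/d)² = 1.500 × (3.605/0.31)².
n₁ = 1.500 × 135.23 = 202.9.
Round up: n₁ = 203, giving n₂ = 2 × 203 = 406.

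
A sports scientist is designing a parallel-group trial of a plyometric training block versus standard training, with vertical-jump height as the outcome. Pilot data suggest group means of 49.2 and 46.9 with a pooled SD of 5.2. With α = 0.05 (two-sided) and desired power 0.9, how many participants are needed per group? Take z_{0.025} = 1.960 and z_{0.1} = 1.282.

n = 108 per group

Cohen's d = |M₁ − M₂| / SD_pooled = |49.2 − 46.9| / 5.2 = 2.3 / 5.2 = 0.442.
For two independent groups with equal n: n = 2·((z_{α/2} + z_β) / d)².
z_{α/2} + z_β = 1.960 + 1.282 = 3.242.
n = 2 × (3.242 / 0.442)² = 2 × 7.335² = 2 × 53.80 = 107.6.
Round up to the next whole participant.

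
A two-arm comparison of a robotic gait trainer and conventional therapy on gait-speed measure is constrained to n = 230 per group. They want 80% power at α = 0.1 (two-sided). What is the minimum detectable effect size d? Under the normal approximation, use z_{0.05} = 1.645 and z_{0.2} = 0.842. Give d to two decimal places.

For two independent groups of n = 230 each: d_min = (z_{α/2} + z_β)·√(2/n).
z-sum = 1.645 + 0.842 = 2.487.
d_min = 2.487 × √(2/230) = 2.487 × 0.0933 = 0.232.

d_min ≈ 0.23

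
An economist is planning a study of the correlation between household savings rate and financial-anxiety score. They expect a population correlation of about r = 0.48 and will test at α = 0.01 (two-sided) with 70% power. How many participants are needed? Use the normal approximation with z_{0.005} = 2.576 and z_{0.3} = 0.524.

n = 39

Fisher's z: C = ½·ln((1+r)/(1−r)) = ½·ln(2.8462) = 0.5230.
n = ((z_{α/2} + z_β)/C)² + 3.
(2.576 + 0.524) / 0.5230 = 3.100 / 0.5230 = 5.927.
n = 5.927² + 3 = 35.13 + 3 = 38.1.
Round up.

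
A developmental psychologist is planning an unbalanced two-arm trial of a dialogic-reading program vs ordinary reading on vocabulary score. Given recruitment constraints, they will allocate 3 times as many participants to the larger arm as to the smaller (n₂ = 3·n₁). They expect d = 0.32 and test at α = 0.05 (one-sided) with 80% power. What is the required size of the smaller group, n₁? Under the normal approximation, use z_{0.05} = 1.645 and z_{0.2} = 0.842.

n₁ = 81

With allocation ratio k = n₂/n₁ = 3, Var(x̄₁−x̄₂) = σ²(1/n₁ + 1/(k·n₁)) = σ²·(k+1)/(k·n₁).
So n₁ = (1 + 1/k)·((z_{α} + z_β)/d)² = 1.333 × (2.487/0.32)².
n₁ = 1.333 × 60.40 = 80.5.
Round up: n₁ = 81, giving n₂ = 3 × 81 = 243.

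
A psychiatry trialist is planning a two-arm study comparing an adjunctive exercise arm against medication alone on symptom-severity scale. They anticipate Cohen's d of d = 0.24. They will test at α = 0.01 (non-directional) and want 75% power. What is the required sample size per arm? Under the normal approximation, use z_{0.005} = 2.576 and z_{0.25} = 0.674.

n = 367 per group

For two independent groups with equal n: n = 2·((z_{α/2} + z_β) / d)².
z_{α/2} + z_β = 2.576 + 0.674 = 3.250.
n = 2 × (3.250 / 0.24)² = 2 × 13.542² = 2 × 183.38 = 366.8.
Round up to the next whole participant.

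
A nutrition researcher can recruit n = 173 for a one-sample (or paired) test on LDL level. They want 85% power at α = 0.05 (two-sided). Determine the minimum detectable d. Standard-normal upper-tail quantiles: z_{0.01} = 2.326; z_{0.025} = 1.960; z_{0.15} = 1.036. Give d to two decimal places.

d_min ≈ 0.23

For a single sample (or paired design) of n = 173: d_min = (z_{α/2} + z_β)/√n.
z-sum = 1.960 + 1.036 = 2.996.
d_min = 2.996 / √173 = 2.996 / 13.153 = 0.228.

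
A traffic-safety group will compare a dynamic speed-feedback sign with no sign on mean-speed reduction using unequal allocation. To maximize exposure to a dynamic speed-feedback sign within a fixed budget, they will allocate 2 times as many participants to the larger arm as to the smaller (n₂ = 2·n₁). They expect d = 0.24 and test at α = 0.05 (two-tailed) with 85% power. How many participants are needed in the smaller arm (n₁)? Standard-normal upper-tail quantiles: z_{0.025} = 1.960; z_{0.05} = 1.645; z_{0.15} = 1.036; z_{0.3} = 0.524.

With allocation ratio k = n₂/n₁ = 2, Var(x̄₁−x̄₂) = σ²(1/n₁ + 1/(k·n₁)) = σ²·(k+1)/(k·n₁).
So n₁ = (1 + 1/k)·((z_{α/2} + z_β)/d)² = 1.500 × (2.996/0.24)².
n₁ = 1.500 × 155.83 = 233.8.
Round up: n₁ = 234, giving n₂ = 2 × 234 = 468.

n₁ = 234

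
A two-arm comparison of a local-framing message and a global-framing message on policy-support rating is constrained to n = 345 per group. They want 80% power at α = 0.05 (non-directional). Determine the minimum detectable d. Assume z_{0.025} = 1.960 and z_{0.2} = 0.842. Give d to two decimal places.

For two independent groups of n = 345 each: d_min = (z_{α/2} + z_β)·√(2/n).
z-sum = 1.960 + 0.842 = 2.802.
d_min = 2.802 × √(2/345) = 2.802 × 0.0761 = 0.213.

d_min ≈ 0.21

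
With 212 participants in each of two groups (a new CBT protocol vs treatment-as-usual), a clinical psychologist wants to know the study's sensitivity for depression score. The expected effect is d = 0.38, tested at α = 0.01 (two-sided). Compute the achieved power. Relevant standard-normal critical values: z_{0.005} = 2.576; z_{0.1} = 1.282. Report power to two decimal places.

power ≈ 0.91

For two equal groups, power = Φ(d·√(n/2) − z_{α/2}).
d·√(n/2) = 0.38 × √(212/2) = 0.38 × 10.296 = 3.912.
z_β = 3.912 − 2.576 = 1.336.
Power = Φ(1.336) = 0.909.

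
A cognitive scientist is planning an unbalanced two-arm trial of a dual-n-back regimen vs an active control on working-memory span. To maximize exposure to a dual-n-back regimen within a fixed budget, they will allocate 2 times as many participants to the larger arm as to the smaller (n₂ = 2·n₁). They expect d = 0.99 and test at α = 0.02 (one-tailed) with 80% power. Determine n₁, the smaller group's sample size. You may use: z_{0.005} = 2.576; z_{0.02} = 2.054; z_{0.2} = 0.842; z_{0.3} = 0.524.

n₁ = 13

With allocation ratio k = n₂/n₁ = 2, Var(x̄₁−x̄₂) = σ²(1/n₁ + 1/(k·n₁)) = σ²·(k+1)/(k·n₁).
So n₁ = (1 + 1/k)·((z_{α} + z_β)/d)² = 1.500 × (2.896/0.99)².
n₁ = 1.500 × 8.56 = 12.8.
Round up: n₁ = 13, giving n₂ = 2 × 13 = 26.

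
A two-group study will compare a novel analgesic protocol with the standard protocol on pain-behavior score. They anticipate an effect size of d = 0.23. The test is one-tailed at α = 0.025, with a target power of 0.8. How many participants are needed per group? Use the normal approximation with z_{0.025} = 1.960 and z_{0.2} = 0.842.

For two independent groups with equal n: n = 2·((z_{α} + z_β) / d)².
z_{α} + z_β = 1.960 + 0.842 = 2.802.
n = 2 × (2.802 / 0.23)² = 2 × 12.183² = 2 × 148.42 = 296.8.
Round up to the next whole participant.

n = 297 per group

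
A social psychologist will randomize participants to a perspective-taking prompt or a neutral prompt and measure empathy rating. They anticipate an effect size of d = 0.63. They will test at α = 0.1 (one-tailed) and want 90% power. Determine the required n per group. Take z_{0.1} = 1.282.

n = 34 per group

For two independent groups with equal n: n = 2·((z_{α} + z_β) / d)².
z_{α} + z_β = 1.282 + 1.282 = 2.564.
n = 2 × (2.564 / 0.63)² = 2 × 4.070² = 2 × 16.56 = 33.1.
Round up to the next whole participant.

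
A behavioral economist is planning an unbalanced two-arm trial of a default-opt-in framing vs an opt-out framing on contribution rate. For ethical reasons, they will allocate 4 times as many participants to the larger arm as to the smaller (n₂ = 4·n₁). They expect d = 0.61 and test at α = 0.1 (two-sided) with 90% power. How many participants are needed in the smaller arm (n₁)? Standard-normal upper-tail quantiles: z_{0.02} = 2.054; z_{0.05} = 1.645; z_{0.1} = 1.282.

With allocation ratio k = n₂/n₁ = 4, Var(x̄₁−x̄₂) = σ²(1/n₁ + 1/(k·n₁)) = σ²·(k+1)/(k·n₁).
So n₁ = (1 + 1/k)·((z_{α/2} + z_β)/d)² = 1.250 × (2.927/0.61)².
n₁ = 1.250 × 23.02 = 28.8.
Round up: n₁ = 29, giving n₂ = 4 × 29 = 116.

n₁ = 29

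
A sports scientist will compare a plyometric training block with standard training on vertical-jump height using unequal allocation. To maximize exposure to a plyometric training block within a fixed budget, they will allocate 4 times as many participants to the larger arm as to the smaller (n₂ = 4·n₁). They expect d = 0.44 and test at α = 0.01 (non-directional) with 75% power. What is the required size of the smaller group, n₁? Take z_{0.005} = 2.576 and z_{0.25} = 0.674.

With allocation ratio k = n₂/n₁ = 4, Var(x̄₁−x̄₂) = σ²(1/n₁ + 1/(k·n₁)) = σ²·(k+1)/(k·n₁).
So n₁ = (1 + 1/k)·((z_{α/2} + z_β)/d)² = 1.250 × (3.250/0.44)².
n₁ = 1.250 × 54.56 = 68.2.
Round up: n₁ = 69, giving n₂ = 4 × 69 = 276.

n₁ = 69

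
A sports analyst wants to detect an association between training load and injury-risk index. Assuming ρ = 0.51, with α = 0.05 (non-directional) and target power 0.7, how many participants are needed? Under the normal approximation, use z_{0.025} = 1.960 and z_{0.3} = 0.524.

Fisher's z: C = ½·ln((1+r)/(1−r)) = ½·ln(3.0816) = 0.5627.
n = ((z_{α/2} + z_β)/C)² + 3.
(1.960 + 0.524) / 0.5627 = 2.484 / 0.5627 = 4.414.
n = 4.414² + 3 = 19.49 + 3 = 22.5.
Round up.

n = 23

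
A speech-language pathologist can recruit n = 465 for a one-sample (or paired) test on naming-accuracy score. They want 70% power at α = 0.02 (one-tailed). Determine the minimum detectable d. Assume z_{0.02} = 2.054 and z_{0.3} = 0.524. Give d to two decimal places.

For a single sample (or paired design) of n = 465: d_min = (z_{α} + z_β)/√n.
z-sum = 2.054 + 0.524 = 2.578.
d_min = 2.578 / √465 = 2.578 / 21.564 = 0.120.

d_min ≈ 0.12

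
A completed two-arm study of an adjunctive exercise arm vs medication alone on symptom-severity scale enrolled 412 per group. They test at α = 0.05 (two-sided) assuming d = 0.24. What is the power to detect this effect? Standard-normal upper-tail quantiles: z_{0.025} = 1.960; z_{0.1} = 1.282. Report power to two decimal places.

For two equal groups, power = Φ(d·√(n/2) − z_{α/2}).
d·√(n/2) = 0.24 × √(412/2) = 0.24 × 14.353 = 3.445.
z_β = 3.445 − 1.960 = 1.485.
Power = Φ(1.485) = 0.931.

power ≈ 0.93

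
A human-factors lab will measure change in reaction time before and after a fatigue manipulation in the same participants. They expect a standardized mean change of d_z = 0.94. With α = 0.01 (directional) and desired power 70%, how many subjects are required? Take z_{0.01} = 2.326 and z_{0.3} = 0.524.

For a paired (one-sample on differences) test: n = ((z_{α} + z_β) / d)².
z_{α} + z_β = 2.326 + 0.524 = 2.850.
n = (2.850 / 0.94)² = 3.032² = 9.19.
Round up.

n = 10 pairs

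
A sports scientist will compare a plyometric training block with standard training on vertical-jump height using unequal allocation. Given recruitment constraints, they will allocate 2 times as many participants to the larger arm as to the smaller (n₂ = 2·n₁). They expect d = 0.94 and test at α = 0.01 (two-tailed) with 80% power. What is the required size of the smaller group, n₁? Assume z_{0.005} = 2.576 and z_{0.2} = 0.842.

With allocation ratio k = n₂/n₁ = 2, Var(x̄₁−x̄₂) = σ²(1/n₁ + 1/(k·n₁)) = σ²·(k+1)/(k·n₁).
So n₁ = (1 + 1/k)·((z_{α/2} + z_β)/d)² = 1.500 × (3.418/0.94)².
n₁ = 1.500 × 13.22 = 19.8.
Round up: n₁ = 20, giving n₂ = 2 × 20 = 40.

n₁ = 20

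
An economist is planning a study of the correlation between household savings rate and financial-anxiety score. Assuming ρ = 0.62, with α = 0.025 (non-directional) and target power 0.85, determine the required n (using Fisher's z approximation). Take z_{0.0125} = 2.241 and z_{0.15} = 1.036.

n = 24

Fisher's z: C = ½·ln((1+r)/(1−r)) = ½·ln(4.2632) = 0.7250.
n = ((z_{α/2} + z_β)/C)² + 3.
(2.241 + 1.036) / 0.7250 = 3.277 / 0.7250 = 4.520.
n = 4.520² + 3 = 20.43 + 3 = 23.4.
Round up.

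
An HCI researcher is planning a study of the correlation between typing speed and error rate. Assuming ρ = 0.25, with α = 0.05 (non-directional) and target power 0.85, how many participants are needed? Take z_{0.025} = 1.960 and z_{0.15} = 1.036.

n = 141

Fisher's z: C = ½·ln((1+r)/(1−r)) = ½·ln(1.6667) = 0.2554.
n = ((z_{α/2} + z_β)/C)² + 3.
(1.960 + 1.036) / 0.2554 = 2.996 / 0.2554 = 11.731.
n = 11.731² + 3 = 137.61 + 3 = 140.6.
Round up.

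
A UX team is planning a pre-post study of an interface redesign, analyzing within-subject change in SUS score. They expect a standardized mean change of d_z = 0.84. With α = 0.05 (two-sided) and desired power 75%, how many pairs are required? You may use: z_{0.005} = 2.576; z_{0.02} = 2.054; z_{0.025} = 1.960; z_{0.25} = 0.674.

n = 10 pairs

For a paired (one-sample on differences) test: n = ((z_{α/2} + z_β) / d)².
z_{α/2} + z_β = 1.960 + 0.674 = 2.634.
n = (2.634 / 0.84)² = 3.136² = 9.83.
Round up.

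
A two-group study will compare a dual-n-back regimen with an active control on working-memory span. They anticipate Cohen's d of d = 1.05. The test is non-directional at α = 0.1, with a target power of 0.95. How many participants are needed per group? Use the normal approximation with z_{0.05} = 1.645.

For two independent groups with equal n: n = 2·((z_{α/2} + z_β) / d)².
z_{α/2} + z_β = 1.645 + 1.645 = 3.290.
n = 2 × (3.290 / 1.05)² = 2 × 3.133² = 2 × 9.82 = 19.6.
Round up to the next whole participant.

n = 20 per group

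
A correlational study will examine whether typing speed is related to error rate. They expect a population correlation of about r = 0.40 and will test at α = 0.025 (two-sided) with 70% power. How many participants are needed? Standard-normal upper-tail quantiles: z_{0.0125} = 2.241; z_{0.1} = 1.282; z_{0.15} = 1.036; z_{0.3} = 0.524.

n = 46

Fisher's z: C = ½·ln((1+r)/(1−r)) = ½·ln(2.3333) = 0.4236.
n = ((z_{α/2} + z_β)/C)² + 3.
(2.241 + 0.524) / 0.4236 = 2.765 / 0.4236 = 6.527.
n = 6.527² + 3 = 42.61 + 3 = 45.6.
Round up.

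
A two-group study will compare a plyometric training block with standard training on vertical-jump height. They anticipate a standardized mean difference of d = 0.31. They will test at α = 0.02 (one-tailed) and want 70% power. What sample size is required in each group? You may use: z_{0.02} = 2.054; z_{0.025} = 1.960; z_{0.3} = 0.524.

For two independent groups with equal n: n = 2·((z_{α} + z_β) / d)².
z_{α} + z_β = 2.054 + 0.524 = 2.578.
n = 2 × (2.578 / 0.31)² = 2 × 8.316² = 2 × 69.16 = 138.3.
Round up to the next whole participant.

n = 139 per group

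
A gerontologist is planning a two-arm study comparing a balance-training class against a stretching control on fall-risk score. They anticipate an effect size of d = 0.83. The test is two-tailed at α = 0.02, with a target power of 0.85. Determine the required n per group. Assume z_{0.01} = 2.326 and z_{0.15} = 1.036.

n = 33 per group

For two independent groups with equal n: n = 2·((z_{α/2} + z_β) / d)².
z_{α/2} + z_β = 2.326 + 1.036 = 3.362.
n = 2 × (3.362 / 0.83)² = 2 × 4.051² = 2 × 16.41 = 32.8.
Round up to the next whole participant.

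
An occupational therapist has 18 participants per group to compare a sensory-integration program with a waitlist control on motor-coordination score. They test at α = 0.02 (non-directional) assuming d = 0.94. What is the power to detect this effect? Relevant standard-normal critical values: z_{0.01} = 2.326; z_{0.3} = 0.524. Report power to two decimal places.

For two equal groups, power = Φ(d·√(n/2) − z_{α/2}).
d·√(n/2) = 0.94 × √(18/2) = 0.94 × 3.000 = 2.820.
z_β = 2.820 − 2.326 = 0.494.
Power = Φ(0.494) = 0.689.

power ≈ 0.69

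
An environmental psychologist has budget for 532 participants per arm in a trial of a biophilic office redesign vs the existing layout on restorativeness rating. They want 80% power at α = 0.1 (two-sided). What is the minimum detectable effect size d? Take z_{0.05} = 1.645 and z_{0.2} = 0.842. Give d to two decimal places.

For two independent groups of n = 532 each: d_min = (z_{α/2} + z_β)·√(2/n).
z-sum = 1.645 + 0.842 = 2.487.
d_min = 2.487 × √(2/532) = 2.487 × 0.0613 = 0.152.

d_min ≈ 0.15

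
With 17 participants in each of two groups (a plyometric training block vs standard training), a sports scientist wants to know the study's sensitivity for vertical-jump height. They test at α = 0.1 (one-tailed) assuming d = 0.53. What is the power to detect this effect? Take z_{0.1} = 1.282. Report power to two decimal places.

For two equal groups, power = Φ(d·√(n/2) − z_{α}).
d·√(n/2) = 0.53 × √(17/2) = 0.53 × 2.915 = 1.545.
z_β = 1.545 − 1.282 = 0.263.
Power = Φ(0.263) = 0.604.

power ≈ 0.60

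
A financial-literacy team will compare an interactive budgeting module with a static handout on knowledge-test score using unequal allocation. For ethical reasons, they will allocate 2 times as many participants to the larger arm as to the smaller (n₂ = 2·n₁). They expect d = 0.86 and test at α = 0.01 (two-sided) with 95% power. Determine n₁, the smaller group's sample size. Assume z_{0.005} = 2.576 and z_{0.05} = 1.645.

With allocation ratio k = n₂/n₁ = 2, Var(x̄₁−x̄₂) = σ²(1/n₁ + 1/(k·n₁)) = σ²·(k+1)/(k·n₁).
So n₁ = (1 + 1/k)·((z_{α/2} + z_β)/d)² = 1.500 × (4.221/0.86)².
n₁ = 1.500 × 24.09 = 36.1.
Round up: n₁ = 37, giving n₂ = 2 × 37 = 74.

n₁ = 37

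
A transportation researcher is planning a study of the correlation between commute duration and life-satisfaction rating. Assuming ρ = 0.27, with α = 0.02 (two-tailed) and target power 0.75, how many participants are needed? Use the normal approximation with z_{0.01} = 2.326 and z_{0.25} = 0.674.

n = 121

Fisher's z: C = ½·ln((1+r)/(1−r)) = ½·ln(1.7397) = 0.2769.
n = ((z_{α/2} + z_β)/C)² + 3.
(2.326 + 0.674) / 0.2769 = 3.000 / 0.2769 = 10.834.
n = 10.834² + 3 = 117.38 + 3 = 120.4.
Round up.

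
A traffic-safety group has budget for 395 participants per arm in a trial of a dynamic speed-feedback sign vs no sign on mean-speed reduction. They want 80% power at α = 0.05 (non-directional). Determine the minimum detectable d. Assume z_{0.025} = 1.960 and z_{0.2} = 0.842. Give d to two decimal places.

d_min ≈ 0.20

For two independent groups of n = 395 each: d_min = (z_{α/2} + z_β)·√(2/n).
z-sum = 1.960 + 0.842 = 2.802.
d_min = 2.802 × √(2/395) = 2.802 × 0.0712 = 0.199.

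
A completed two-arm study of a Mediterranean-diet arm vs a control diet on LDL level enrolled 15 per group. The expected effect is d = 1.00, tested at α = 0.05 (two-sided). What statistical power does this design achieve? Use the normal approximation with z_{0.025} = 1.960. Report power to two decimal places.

power ≈ 0.78

For two equal groups, power = Φ(d·√(n/2) − z_{α/2}).
d·√(n/2) = 1.00 × √(15/2) = 1.00 × 2.739 = 2.739.
z_β = 2.739 − 1.960 = 0.779.
Power = Φ(0.779) = 0.782.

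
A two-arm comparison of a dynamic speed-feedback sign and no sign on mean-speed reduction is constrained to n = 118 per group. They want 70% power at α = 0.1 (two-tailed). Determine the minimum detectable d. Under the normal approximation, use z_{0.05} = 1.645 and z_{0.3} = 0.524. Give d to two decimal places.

For two independent groups of n = 118 each: d_min = (z_{α/2} + z_β)·√(2/n).
z-sum = 1.645 + 0.524 = 2.169.
d_min = 2.169 × √(2/118) = 2.169 × 0.1302 = 0.282.

d_min ≈ 0.28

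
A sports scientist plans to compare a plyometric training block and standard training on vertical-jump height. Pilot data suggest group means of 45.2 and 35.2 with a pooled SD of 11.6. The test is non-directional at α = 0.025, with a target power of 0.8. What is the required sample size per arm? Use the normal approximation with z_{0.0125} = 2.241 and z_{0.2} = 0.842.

n = 26 per group

Cohen's d = |M₁ − M₂| / SD_pooled = |45.2 − 35.2| / 11.6 = 10.0 / 11.6 = 0.862.
For two independent groups with equal n: n = 2·((z_{α/2} + z_β) / d)².
z_{α/2} + z_β = 2.241 + 0.842 = 3.083.
n = 2 × (3.083 / 0.862)² = 2 × 3.577² = 2 × 12.79 = 25.6.
Round up to the next whole participant.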